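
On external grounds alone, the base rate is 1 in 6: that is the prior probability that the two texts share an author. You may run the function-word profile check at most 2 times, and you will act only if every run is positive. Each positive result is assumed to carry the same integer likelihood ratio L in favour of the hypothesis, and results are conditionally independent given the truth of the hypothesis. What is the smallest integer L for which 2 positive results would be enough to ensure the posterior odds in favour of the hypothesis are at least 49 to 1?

16

Prior odds = (1/6)/(5/6) = 0.2.
Target odds = 49.
Need L² ≥ 49 ÷ 0.2 = 245.
15² = 225 < 245 ≤ 256 = 16², so L = 16.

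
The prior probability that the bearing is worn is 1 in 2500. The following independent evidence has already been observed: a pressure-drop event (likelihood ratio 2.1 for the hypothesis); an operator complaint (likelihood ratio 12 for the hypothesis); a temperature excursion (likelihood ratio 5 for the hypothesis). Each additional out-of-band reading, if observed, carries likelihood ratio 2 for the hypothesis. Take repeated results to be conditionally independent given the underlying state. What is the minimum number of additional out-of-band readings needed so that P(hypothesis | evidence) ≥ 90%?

8

Prior odds = 0.0004/0.9996 = 1/2499.
Combined Bayes factor of the evidence already in hand = 2.1 × 12 × 5 = 126.
Odds after that evidence = (1/2499) × 126 = 6/119.
Target odds = 0.9/0.1 = 9.
Need 2ⁿ ≥ 9 ÷ (6/119) = 178.5.
2⁷ = 128 falls short of 178.5 but 2⁸ = 256 reaches it, so n = 8.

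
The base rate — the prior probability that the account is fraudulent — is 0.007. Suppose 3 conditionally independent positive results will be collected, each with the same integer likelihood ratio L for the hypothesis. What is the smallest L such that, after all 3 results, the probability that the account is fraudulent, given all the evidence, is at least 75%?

8

Prior odds = 0.007/0.993 = 7/993.
Target odds = 0.75/0.25 = 3.
Need L³ ≥ 3 ÷ (7/993) = 2979/7.
7³ = 343 < 2979/7 ≤ 512 = 8³, so L = 8.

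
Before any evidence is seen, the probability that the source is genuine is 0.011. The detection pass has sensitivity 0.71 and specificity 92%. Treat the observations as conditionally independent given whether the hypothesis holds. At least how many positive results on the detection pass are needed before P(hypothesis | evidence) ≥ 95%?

Prior odds = 0.011/0.989 = 11/989.
False-positive rate = 1 − 0.92 = 0.08; likelihood ratio of a positive = 0.71/0.08 = 8.875.
Target posterior odds = 0.95/0.05 = 19.
Require 8.875ⁿ ≥ 19 ÷ (11/989) = 18791/11.
8.875³ = 357911/512 falls short of 18791/11 but 8.875⁴ = 25411681/4096 reaches it, so n = 4.

4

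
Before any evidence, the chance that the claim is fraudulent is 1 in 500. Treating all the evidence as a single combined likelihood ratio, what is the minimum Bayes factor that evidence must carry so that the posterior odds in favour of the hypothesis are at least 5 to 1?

Prior odds = 0.002/0.998 = 1/499.
Target odds = 5.
Required Bayes factor = 5 ÷ (1/499) = 2495.

2495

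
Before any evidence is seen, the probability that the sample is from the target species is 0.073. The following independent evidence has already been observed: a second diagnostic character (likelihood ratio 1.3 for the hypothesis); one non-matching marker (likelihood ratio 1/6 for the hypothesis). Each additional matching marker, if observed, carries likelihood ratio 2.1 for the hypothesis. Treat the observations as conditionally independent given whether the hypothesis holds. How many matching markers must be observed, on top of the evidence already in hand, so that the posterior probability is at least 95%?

10

Prior odds = 0.073/0.927 = 73/927.
Combined Bayes factor of the evidence already in hand = 1.3 × (1/6) = 13/60.
Odds after that evidence = (73/927) × 13/60 = 949/55620.
Target odds = 0.95/0.05 = 19.
Need 2.1ⁿ ≥ 19 ÷ (949/55620) = 1056780/949.
2.1⁹ ≈794.28 falls short of 1056780/949 but 2.1¹⁰ ≈1667.99 reaches it, so n = 10.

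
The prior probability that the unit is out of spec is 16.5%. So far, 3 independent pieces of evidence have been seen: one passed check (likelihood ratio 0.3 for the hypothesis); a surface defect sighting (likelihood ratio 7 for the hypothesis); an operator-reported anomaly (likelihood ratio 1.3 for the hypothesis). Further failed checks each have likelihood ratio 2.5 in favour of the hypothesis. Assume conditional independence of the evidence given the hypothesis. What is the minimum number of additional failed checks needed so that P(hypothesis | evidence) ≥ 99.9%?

Prior odds = 0.165/0.835 = 33/167.
Combined Bayes factor of the evidence already in hand = 0.3 × 7 × 1.3 = 2.73.
Odds after that evidence = (33/167) × 2.73 = 9009/16700.
Target odds = 0.999/0.001 = 999.
Need 2.5ⁿ ≥ 999 ÷ (9009/16700) = 1853700/1001.
2.5⁸ = 390625/256 falls short of 1853700/1001 but 2.5⁹ = 1953125/512 reaches it, so n = 9.

9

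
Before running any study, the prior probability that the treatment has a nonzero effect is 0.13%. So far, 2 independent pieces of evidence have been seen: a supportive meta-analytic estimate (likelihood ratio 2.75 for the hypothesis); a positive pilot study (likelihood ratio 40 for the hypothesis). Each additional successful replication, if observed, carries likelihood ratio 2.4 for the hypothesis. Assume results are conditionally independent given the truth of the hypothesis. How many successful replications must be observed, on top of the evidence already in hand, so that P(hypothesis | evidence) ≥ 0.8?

4

Prior odds = 0.0013/0.9987 = 13/9987.
Combined Bayes factor of the evidence already in hand = 2.75 × 40 = 110.
Odds after that evidence = (13/9987) × 110 = 1430/9987.
Target odds = 0.8/0.2 = 4.
Need 2.4ⁿ ≥ 4 ÷ (1430/9987) = 19974/715.
2.4³ = 13.824 falls short of 19974/715 but 2.4⁴ = 33.1776 reaches it, so n = 4.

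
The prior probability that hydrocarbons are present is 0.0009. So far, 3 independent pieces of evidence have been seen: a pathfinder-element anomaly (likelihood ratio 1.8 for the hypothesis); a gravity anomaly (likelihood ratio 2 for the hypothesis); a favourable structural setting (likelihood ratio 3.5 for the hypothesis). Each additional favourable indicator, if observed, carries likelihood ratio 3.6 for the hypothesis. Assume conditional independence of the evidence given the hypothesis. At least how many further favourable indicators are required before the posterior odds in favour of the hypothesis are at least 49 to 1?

7

Prior odds = 0.0009/0.9991 = 9/9991.
Combined Bayes factor of the evidence already in hand = 1.8 × 2 × 3.5 = 12.6.
Odds after that evidence = (9/9991) × 12.6 = 567/49955.
Target odds = 49.
Need 3.6ⁿ ≥ 49 ÷ (567/49955) = 349685/81.
3.6⁶ = 34012224/15625 falls short of 349685/81 but 3.6⁷ = 612220032/78125 reaches it, so n = 7.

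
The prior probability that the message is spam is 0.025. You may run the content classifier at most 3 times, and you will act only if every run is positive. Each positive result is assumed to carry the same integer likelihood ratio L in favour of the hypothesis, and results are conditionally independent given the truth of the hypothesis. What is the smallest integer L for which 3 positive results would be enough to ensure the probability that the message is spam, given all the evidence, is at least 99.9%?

Prior odds = 0.025/0.975 = 1/39.
Target odds = 0.999/0.001 = 999.
Need L³ ≥ 999 ÷ (1/39) = 38961.
33³ = 35937 < 38961 ≤ 39304 = 34³, so L = 34.

34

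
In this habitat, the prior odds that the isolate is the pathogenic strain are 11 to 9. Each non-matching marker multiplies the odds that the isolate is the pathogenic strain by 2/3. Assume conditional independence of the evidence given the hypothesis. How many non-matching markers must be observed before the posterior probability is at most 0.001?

Prior odds = 11/9.
Likelihood ratio per non-matching marker = 2/3.
Target odds: 0.001 ÷ 0.999 = 1/999.
Need (11/9) × (2/3)ⁿ ≤ 1/999, i.e. (2/3)ⁿ ≤ 1/1221.
(2/3)¹⁷ = 131072/129140163 is still above 1/1221 but (2/3)¹⁸ = 262144/387420489 is at or below it, so n = 18.

18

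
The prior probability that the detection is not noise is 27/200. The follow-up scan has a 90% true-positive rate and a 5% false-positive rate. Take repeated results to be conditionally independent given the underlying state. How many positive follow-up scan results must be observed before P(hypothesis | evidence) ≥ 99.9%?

Prior odds: 0.135 ÷ 0.865 = 27/173.
Likelihood ratio of a positive result = 0.9/0.05 = 18.
Target odds: 0.999 ÷ 0.001 = 999.
Require 18ⁿ ≥ 999 ÷ (27/173) = 6401.
18³ = 5832 falls short of 6401 but 18⁴ = 104976 reaches it, so n = 4.

4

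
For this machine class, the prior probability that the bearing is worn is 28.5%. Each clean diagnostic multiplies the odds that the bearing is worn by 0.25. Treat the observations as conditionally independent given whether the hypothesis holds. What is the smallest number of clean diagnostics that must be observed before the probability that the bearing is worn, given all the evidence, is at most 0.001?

Prior odds: 0.285 ÷ 0.715 = 57/143.
Likelihood ratio per clean diagnostic = 0.25.
Target odds: 0.001 ÷ 0.999 = 1/999.
Require 0.25ⁿ ≤ 1/999 ÷ (57/143) = 143/56943.
0.25⁴ = 0.00390625 is still above 143/56943 but 0.25⁵ = 1/1024 is at or below it, so n = 5.

5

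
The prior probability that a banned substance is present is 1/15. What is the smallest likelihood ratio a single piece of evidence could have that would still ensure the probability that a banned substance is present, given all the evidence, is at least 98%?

Prior odds = (1/15)/(14/15) = 1/14.
Target odds = 0.98/0.02 = 49.
Required Bayes factor = 49 ÷ (1/14) = 686.

686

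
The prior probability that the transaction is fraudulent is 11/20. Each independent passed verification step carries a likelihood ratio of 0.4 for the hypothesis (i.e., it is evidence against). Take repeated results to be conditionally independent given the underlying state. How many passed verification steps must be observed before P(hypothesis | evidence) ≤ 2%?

5

Prior odds = 0.55/0.45 = 11/9.
Likelihood ratio per passed verification step = 0.4.
Target odds: 0.02 ÷ 0.98 = 1/49.
Need (11/9) × 0.4ⁿ ≤ 1/49, i.e. 0.4ⁿ ≤ 9/539.
0.4⁴ = 0.0256 is still above 9/539 but 0.4⁵ = 0.01024 is at or below it, so n = 5.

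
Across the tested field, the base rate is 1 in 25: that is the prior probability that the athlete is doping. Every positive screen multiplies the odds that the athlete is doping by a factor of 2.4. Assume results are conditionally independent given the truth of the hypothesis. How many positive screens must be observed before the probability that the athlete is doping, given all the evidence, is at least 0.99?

9

Prior odds: 0.04 ÷ 0.96 = 1/24.
Likelihood ratio per positive screen = 2.4.
Target odds: 0.99 ÷ 0.01 = 99.
Require 2.4ⁿ ≥ 99 ÷ (1/24) = 2376.
2.4⁸ = 429981696/390625 falls short of 2376 but 2.4⁹ ≈2641.81 reaches it, so n = 9.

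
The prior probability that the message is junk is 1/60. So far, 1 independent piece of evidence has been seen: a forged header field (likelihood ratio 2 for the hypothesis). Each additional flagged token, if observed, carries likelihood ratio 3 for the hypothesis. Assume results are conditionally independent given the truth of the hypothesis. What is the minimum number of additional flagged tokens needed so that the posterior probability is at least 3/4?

Prior odds = (1/60)/(59/60) = 1/59.
Bayes factor of the evidence already in hand = 2.
Odds after that evidence = (1/59) × 2 = 2/59.
Target odds = 0.75/0.25 = 3.
Need 3ⁿ ≥ 3 ÷ (2/59) = 88.5.
3⁴ = 81 falls short of 88.5 but 3⁵ = 243 reaches it, so n = 5.

5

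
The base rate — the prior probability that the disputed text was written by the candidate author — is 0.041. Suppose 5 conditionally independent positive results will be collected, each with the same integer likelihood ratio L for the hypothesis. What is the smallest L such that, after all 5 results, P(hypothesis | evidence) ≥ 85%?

Prior odds = 0.041/0.959 = 41/959.
Target odds = 0.85/0.15 = 17/3.
Need L⁵ ≥ 17/3 ÷ (41/959) = 16303/123.
2⁵ = 32 < 16303/123 ≤ 243 = 3⁵, so L = 3.

3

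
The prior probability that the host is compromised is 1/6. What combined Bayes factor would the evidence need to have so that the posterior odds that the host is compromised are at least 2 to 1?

Prior odds = (1/6)/(5/6) = 0.2.
Target odds = 2.
Required Bayes factor = 2 ÷ 0.2 = 10.

10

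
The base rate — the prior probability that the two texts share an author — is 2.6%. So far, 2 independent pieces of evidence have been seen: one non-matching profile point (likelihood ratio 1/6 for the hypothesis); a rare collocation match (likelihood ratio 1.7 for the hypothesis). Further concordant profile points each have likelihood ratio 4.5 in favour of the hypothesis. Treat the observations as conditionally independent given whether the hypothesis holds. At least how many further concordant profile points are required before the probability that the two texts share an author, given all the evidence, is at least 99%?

Prior odds = 0.026/0.974 = 13/487.
Combined Bayes factor of the evidence already in hand = (1/6) × 1.7 = 17/60.
Odds after that evidence = (13/487) × 17/60 = 221/29220.
Target odds = 0.99/0.01 = 99.
Need 4.5ⁿ ≥ 99 ÷ (221/29220) = 2892780/221.
4.5⁶ = 8303.765625 falls short of 2892780/221 but 4.5⁷ = 4782969/128 reaches it, so n = 7.

7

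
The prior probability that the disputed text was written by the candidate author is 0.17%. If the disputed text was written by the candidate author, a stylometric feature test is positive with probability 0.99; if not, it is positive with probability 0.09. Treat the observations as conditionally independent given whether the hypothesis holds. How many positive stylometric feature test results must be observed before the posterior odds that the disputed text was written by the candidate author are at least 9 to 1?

4

Prior odds: 0.0017 ÷ 0.9983 = 17/9983.
Likelihood ratio of a positive = 0.99/0.09 = 11.
Target odds = 9.
Require 11ⁿ ≥ 9 ÷ (17/9983) = 89847/17.
11³ = 1331 falls short of 89847/17 but 11⁴ = 14641 reaches it, so n = 4.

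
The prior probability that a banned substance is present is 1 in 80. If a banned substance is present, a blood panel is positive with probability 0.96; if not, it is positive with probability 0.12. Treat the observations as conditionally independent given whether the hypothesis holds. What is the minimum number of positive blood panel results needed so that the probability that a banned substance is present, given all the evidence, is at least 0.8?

Prior odds: 0.0125 ÷ 0.9875 = 1/79.
Likelihood ratio of a positive = 0.96/0.12 = 8.
Target odds: 0.8 ÷ 0.2 = 4.
Require 8ⁿ ≥ 4 ÷ (1/79) = 316.
8² = 64 falls short of 316 but 8³ = 512 reaches it, so n = 3.

3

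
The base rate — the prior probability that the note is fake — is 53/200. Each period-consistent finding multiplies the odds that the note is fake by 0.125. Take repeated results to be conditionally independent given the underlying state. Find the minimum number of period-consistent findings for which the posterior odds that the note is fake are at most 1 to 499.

Prior odds = 0.265/0.735 = 53/147.
Likelihood ratio per period-consistent finding = 0.125.
Target odds = 1/499.
Require 0.125ⁿ ≤ 1/499 ÷ (53/147) = 147/26447.
0.125² = 0.015625 is still above 147/26447 but 0.125³ = 0.001953125 is at or below it, so n = 3.

3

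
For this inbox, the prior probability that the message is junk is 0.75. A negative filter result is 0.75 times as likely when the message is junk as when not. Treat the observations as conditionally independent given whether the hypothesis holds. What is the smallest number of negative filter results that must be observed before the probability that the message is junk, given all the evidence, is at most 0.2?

Prior odds = 0.75/0.25 = 3.
Likelihood ratio per negative filter result = 0.75.
Target odds: 0.2 ÷ 0.8 = 0.25.
Need 3 × 0.75ⁿ ≤ 0.25, i.e. 0.75ⁿ ≤ 1/12.
0.75⁸ = 6561/65536 is still above 1/12 but 0.75⁹ = 19683/262144 is at or below it, so n = 9.

9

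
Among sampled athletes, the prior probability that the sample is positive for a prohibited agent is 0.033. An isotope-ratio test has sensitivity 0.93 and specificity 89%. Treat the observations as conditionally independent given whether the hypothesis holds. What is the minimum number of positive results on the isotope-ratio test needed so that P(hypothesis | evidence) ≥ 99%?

4

Prior odds: 0.033 ÷ 0.967 = 33/967.
False-positive rate = 1 − 0.89 = 0.11; likelihood ratio of a positive = 0.93/0.11 = 93/11.
Target odds: 0.99 ÷ 0.01 = 99.
Require (93/11)ⁿ ≥ 99 ÷ (33/967) = 2901.
(93/11)³ = 804357/1331 falls short of 2901 but (93/11)⁴ = 74805201/14641 reaches it, so n = 4.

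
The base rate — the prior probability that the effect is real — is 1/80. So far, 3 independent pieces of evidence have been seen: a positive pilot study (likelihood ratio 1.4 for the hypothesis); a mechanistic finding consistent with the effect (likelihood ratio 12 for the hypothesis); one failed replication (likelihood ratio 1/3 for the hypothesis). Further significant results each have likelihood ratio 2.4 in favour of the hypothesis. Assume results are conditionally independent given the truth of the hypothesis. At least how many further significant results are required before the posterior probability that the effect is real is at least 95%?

7

Prior odds = 0.0125/0.9875 = 1/79.
Combined Bayes factor of the evidence already in hand = 1.4 × 12 × (1/3) = 5.6.
Odds after that evidence = (1/79) × 5.6 = 28/395.
Target odds = 0.95/0.05 = 19.
Need 2.4ⁿ ≥ 19 ÷ (28/395) = 7505/28.
2.4⁶ = 2985984/15625 falls short of 7505/28 but 2.4⁷ = 35831808/78125 reaches it, so n = 7.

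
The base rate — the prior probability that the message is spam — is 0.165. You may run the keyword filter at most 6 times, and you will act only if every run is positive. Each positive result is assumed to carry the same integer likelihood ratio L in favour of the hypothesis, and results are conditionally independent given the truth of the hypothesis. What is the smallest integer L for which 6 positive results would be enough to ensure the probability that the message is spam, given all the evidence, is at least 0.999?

Prior odds = 0.165/0.835 = 33/167.
Target odds = 0.999/0.001 = 999.
Need L⁶ ≥ 999 ÷ (33/167) = 55611/11.
4⁶ = 4096 < 55611/11 ≤ 15625 = 5⁶, so L = 5.

5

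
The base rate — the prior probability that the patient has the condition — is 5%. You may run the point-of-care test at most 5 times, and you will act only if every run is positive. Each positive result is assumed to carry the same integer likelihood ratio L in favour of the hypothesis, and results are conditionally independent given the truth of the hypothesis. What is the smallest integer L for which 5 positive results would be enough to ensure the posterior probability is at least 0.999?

Prior odds = 0.05/0.95 = 1/19.
Target odds = 0.999/0.001 = 999.
Need L⁵ ≥ 999 ÷ (1/19) = 18981.
7⁵ = 16807 < 18981 ≤ 32768 = 8⁵, so L = 8.

8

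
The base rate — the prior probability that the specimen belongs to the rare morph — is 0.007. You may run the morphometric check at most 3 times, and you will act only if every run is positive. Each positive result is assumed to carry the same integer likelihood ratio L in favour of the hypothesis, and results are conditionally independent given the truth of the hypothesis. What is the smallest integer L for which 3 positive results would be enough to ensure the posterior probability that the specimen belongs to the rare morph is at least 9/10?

Prior odds = 0.007/0.993 = 7/993.
Target odds = 0.9/0.1 = 9.
Need L³ ≥ 9 ÷ (7/993) = 8937/7.
10³ = 1000 < 8937/7 ≤ 1331 = 11³, so L = 11.

11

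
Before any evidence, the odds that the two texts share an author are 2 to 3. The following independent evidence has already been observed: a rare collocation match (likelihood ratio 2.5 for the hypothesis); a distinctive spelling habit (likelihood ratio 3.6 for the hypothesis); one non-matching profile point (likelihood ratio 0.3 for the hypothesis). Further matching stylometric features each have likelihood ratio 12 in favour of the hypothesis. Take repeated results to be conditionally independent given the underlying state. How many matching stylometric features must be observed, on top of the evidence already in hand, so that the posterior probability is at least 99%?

Prior odds = 2/3.
Combined Bayes factor of the evidence already in hand = 2.5 × 3.6 × 0.3 = 2.7.
Odds after that evidence = (2/3) × 2.7 = 1.8.
Target odds = 0.99/0.01 = 99.
Need 12ⁿ ≥ 99 ÷ 1.8 = 55.
12¹ = 12 falls short of 55 but 12² = 144 reaches it, so n = 2.

2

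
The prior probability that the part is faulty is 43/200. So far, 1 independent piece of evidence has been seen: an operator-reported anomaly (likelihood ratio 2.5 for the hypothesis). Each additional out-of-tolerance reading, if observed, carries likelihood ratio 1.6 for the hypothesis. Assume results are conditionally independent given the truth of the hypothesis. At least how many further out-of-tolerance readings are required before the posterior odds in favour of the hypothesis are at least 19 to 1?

8

Prior odds = 0.215/0.785 = 43/157.
Bayes factor of the evidence already in hand = 2.5.
Odds after that evidence = (43/157) × 2.5 = 215/314.
Target odds = 19.
Need 1.6ⁿ ≥ 19 ÷ (215/314) = 5966/215.
1.6⁷ = 2097152/78125 falls short of 5966/215 but 1.6⁸ = 16777216/390625 reaches it, so n = 8.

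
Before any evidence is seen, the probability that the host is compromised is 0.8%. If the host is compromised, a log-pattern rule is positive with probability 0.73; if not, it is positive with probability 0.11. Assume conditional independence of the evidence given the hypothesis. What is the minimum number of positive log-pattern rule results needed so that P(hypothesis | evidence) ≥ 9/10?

Prior odds = 0.008/0.992 = 1/124.
Likelihood ratio of a positive = 0.73/0.11 = 73/11.
Target posterior odds = 0.9/0.1 = 9.
Require (73/11)ⁿ ≥ 9 ÷ (1/124) = 1116.
(73/11)³ = 389017/1331 falls short of 1116 but (73/11)⁴ = 28398241/14641 reaches it, so n = 4.

4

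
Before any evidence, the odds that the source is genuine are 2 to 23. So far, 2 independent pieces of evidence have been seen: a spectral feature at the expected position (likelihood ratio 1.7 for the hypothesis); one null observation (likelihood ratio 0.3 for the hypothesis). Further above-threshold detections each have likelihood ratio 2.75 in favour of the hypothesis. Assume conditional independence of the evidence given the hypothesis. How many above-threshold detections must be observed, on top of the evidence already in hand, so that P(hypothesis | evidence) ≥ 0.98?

7

Prior odds = 2/23.
Combined Bayes factor of the evidence already in hand = 1.7 × 0.3 = 0.51.
Odds after that evidence = (2/23) × 0.51 = 51/1150.
Target odds = 0.98/0.02 = 49.
Need 2.75ⁿ ≥ 49 ÷ (51/1150) = 56350/51.
2.75⁶ = 1771561/4096 falls short of 56350/51 but 2.75⁷ = 19487171/16384 reaches it, so n = 7.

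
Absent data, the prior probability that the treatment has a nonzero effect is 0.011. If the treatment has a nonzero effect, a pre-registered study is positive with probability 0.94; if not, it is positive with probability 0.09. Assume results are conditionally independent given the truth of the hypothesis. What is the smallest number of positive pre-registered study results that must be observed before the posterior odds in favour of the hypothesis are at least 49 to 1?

4

Prior odds: 0.011 ÷ 0.989 = 11/989.
Likelihood ratio of a positive = 0.94/0.09 = 94/9.
Target odds = 49.
Require (94/9)ⁿ ≥ 49 ÷ (11/989) = 48461/11.
(94/9)³ = 830584/729 falls short of 48461/11 but (94/9)⁴ = 78074896/6561 reaches it, so n = 4.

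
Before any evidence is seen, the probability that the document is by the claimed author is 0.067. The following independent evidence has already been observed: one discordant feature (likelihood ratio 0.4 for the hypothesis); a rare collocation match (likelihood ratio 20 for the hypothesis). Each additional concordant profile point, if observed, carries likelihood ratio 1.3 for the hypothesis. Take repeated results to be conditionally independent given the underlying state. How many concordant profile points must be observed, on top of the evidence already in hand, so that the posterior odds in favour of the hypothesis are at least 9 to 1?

Prior odds = 0.067/0.933 = 67/933.
Combined Bayes factor of the evidence already in hand = 0.4 × 20 = 8.
Odds after that evidence = (67/933) × 8 = 536/933.
Target odds = 9.
Need 1.3ⁿ ≥ 9 ÷ (536/933) = 8397/536.
1.3¹⁰ ≈13.7858 falls short of 8397/536 but 1.3¹¹ ≈17.9216 reaches it, so n = 11.

11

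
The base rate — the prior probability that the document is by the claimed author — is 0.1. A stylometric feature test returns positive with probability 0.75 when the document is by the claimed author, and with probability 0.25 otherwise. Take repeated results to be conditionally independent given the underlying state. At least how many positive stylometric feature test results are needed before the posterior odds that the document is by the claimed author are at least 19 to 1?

Prior odds: 0.1 ÷ 0.9 = 1/9.
Likelihood ratio of a positive result = 0.75/0.25 = 3.
Target odds = 19.
Need (1/9) × 3ⁿ ≥ 19, i.e. 3ⁿ ≥ 171.
3⁴ = 81 falls short of 171 but 3⁵ = 243 reaches it, so n = 5.

5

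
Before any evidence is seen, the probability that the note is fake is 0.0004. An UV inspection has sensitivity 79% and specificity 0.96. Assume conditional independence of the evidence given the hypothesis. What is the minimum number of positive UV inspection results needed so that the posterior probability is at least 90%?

4

Prior odds = 0.0004/0.9996 = 1/2499.
False-positive rate = 1 − 0.96 = 0.04; likelihood ratio of a positive = 0.79/0.04 = 19.75.
Target posterior odds = 0.9/0.1 = 9.
Need (1/2499) × 19.75ⁿ ≥ 9, i.e. 19.75ⁿ ≥ 22491.
19.75³ = 7703.734375 falls short of 22491 but 19.75⁴ = 38950081/256 reaches it, so n = 4.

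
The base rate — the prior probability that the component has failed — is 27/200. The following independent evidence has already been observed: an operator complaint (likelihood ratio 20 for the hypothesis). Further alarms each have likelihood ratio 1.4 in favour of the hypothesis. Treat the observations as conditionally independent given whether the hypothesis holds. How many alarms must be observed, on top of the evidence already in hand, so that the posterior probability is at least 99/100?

11

Prior odds = 0.135/0.865 = 27/173.
Bayes factor of the evidence already in hand = 20.
Odds after that evidence = (27/173) × 20 = 540/173.
Target odds = 0.99/0.01 = 99.
Need 1.4ⁿ ≥ 99 ÷ (540/173) = 1903/60.
1.4¹⁰ = 282475249/9765625 falls short of 1903/60 but 1.4¹¹ ≈40.4957 reaches it, so n = 11.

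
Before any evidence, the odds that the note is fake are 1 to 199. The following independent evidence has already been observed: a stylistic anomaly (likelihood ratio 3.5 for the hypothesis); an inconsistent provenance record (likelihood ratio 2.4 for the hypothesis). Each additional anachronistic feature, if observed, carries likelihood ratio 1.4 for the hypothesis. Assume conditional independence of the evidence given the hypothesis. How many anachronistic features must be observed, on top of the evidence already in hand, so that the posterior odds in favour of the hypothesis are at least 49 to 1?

Prior odds = 1/199.
Combined Bayes factor of the evidence already in hand = 3.5 × 2.4 = 8.4.
Odds after that evidence = (1/199) × 8.4 = 42/995.
Target odds = 49.
Need 1.4ⁿ ≥ 49 ÷ (42/995) = 6965/6.
1.4²⁰ ≈836.683 falls short of 6965/6 but 1.4²¹ ≈1171.36 reaches it, so n = 21.

21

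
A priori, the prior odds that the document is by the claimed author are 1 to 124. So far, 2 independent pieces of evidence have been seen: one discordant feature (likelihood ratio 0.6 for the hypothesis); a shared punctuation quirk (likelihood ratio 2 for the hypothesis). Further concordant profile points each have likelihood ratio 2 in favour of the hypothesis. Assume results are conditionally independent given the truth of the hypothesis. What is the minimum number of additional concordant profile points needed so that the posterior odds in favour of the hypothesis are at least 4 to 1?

Prior odds = 1/124.
Combined Bayes factor of the evidence already in hand = 0.6 × 2 = 1.2.
Odds after that evidence = (1/124) × 1.2 = 3/310.
Target odds = 4.
Need 2ⁿ ≥ 4 ÷ (3/310) = 1240/3.
2⁸ = 256 falls short of 1240/3 but 2⁹ = 512 reaches it, so n = 9.

9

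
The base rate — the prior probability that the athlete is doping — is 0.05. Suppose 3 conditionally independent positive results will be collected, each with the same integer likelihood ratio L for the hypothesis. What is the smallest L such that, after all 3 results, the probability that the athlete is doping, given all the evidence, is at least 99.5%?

16

Prior odds = 0.05/0.95 = 1/19.
Target odds = 0.995/0.005 = 199.
Need L³ ≥ 199 ÷ (1/19) = 3781.
15³ = 3375 < 3781 ≤ 4096 = 16³, so L = 16.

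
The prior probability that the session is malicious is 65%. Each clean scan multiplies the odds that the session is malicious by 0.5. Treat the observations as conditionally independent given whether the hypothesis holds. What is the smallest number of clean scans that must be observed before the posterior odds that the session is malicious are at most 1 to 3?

3

Prior odds = 0.65/0.35 = 13/7.
Likelihood ratio per clean scan = 0.5.
Target odds = 1/3.
Require 0.5ⁿ ≤ 1/3 ÷ (13/7) = 7/39.
0.5² = 0.25 is still above 7/39 but 0.5³ = 0.125 is at or below it, so n = 3.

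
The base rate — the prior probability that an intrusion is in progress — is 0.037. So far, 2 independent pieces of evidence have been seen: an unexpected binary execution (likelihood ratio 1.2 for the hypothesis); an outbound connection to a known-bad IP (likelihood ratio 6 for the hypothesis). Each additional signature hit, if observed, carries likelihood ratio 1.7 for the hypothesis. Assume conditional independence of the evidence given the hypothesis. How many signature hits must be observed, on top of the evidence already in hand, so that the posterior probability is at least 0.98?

10

Prior odds = 0.037/0.963 = 37/963.
Combined Bayes factor of the evidence already in hand = 1.2 × 6 = 7.2.
Odds after that evidence = (37/963) × 7.2 = 148/535.
Target odds = 0.98/0.02 = 49.
Need 1.7ⁿ ≥ 49 ÷ (148/535) = 26215/148.
1.7⁹ ≈118.588 falls short of 26215/148 but 1.7¹⁰ ≈201.599 reaches it, so n = 10.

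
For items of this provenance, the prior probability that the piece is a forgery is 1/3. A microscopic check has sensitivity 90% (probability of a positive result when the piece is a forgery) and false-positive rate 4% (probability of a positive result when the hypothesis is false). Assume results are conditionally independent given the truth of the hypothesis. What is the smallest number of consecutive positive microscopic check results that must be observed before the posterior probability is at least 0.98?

Prior odds: (1/3) ÷ (2/3) = 0.5.
Likelihood ratio of a positive result = 0.9/0.04 = 22.5.
Target odds: 0.98 ÷ 0.02 = 49.
Need 0.5 × 22.5ⁿ ≥ 49, i.e. 22.5ⁿ ≥ 98.
22.5¹ = 22.5 falls short of 98 but 22.5² = 506.25 reaches it, so n = 2.

2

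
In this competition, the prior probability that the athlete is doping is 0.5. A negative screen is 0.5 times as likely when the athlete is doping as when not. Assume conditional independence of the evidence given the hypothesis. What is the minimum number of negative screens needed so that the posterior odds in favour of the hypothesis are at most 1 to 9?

4

Prior odds = 0.5/0.5 = 1.
Likelihood ratio per negative screen = 0.5.
Target odds = 1/9.
Require 0.5ⁿ ≤ 1/9 ÷ 1 = 1/9.
0.5³ = 0.125 is still above 1/9 but 0.5⁴ = 0.0625 is at or below it, so n = 4.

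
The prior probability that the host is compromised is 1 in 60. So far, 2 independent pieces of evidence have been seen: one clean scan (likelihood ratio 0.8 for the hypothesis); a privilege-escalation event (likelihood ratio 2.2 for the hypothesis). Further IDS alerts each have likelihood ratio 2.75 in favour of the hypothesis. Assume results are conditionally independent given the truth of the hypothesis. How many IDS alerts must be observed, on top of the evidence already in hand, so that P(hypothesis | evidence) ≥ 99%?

9

Prior odds = (1/60)/(59/60) = 1/59.
Combined Bayes factor of the evidence already in hand = 0.8 × 2.2 = 1.76.
Odds after that evidence = (1/59) × 1.76 = 44/1475.
Target odds = 0.99/0.01 = 99.
Need 2.75ⁿ ≥ 99 ÷ (44/1475) = 3318.75.
2.75⁸ = 214358881/65536 falls short of 3318.75 but 2.75⁹ ≈8994.86 reaches it, so n = 9.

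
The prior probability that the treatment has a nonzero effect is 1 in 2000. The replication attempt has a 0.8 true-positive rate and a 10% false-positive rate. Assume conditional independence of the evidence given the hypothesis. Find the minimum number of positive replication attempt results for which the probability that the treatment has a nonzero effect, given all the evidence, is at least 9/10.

Prior odds = 0.0005/0.9995 = 1/1999.
Likelihood ratio of a positive result = 0.8/0.1 = 8.
Target posterior odds = 0.9/0.1 = 9.
Require 8ⁿ ≥ 9 ÷ (1/1999) = 17991.
8⁴ = 4096 falls short of 17991 but 8⁵ = 32768 reaches it, so n = 5.

5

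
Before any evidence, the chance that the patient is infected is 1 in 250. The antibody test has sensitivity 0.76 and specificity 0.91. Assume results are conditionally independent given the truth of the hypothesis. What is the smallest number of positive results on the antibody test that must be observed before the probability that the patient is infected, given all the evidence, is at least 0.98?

5

Prior odds: 0.004 ÷ 0.996 = 1/249.
False-positive rate = 1 − 0.91 = 0.09; likelihood ratio of a positive = 0.76/0.09 = 76/9.
Target posterior odds = 0.98/0.02 = 49.
Require (76/9)ⁿ ≥ 49 ÷ (1/249) = 12201.
(76/9)⁴ = 33362176/6561 falls short of 12201 but (76/9)⁵ ≈42939.3 reaches it, so n = 5.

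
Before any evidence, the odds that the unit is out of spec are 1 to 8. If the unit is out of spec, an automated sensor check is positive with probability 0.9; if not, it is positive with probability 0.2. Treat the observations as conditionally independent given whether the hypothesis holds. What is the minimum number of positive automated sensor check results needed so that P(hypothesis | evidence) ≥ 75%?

3

Prior odds = 0.125.
Likelihood ratio of a positive = 0.9/0.2 = 4.5.
Target odds: 0.75 ÷ 0.25 = 3.
Require 4.5ⁿ ≥ 3 ÷ 0.125 = 24.
4.5² = 20.25 falls short of 24 but 4.5³ = 91.125 reaches it, so n = 3.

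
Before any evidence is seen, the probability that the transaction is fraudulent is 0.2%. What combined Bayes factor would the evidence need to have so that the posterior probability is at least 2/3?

998

Prior odds = 0.002/0.998 = 1/499.
Target odds = (2/3)/(1/3) = 2.
Required Bayes factor = 2 ÷ (1/499) = 998.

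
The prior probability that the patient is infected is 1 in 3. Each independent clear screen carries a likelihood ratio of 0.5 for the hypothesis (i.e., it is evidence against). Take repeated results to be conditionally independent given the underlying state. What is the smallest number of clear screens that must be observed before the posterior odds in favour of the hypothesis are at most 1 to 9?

3

Prior odds: (1/3) ÷ (2/3) = 0.5.
Likelihood ratio per clear screen = 0.5.
Target odds = 1/9.
Need 0.5 × 0.5ⁿ ≤ 1/9, i.e. 0.5ⁿ ≤ 2/9.
0.5² = 0.25 is still above 2/9 but 0.5³ = 0.125 is at or below it, so n = 3.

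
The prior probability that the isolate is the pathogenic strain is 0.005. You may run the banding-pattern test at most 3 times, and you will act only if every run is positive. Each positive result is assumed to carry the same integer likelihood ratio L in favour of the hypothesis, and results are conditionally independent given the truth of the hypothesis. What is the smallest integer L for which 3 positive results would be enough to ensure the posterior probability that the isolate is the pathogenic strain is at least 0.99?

Prior odds = 0.005/0.995 = 1/199.
Target odds = 0.99/0.01 = 99.
Need L³ ≥ 99 ÷ (1/199) = 19701.
27³ = 19683 < 19701 ≤ 21952 = 28³, so L = 28.

28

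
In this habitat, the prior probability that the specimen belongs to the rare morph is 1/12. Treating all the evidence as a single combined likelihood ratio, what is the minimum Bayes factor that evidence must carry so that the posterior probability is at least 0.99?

1089

Prior odds = (1/12)/(11/12) = 1/11.
Target odds = 0.99/0.01 = 99.
Required Bayes factor = 99 ÷ (1/11) = 1089.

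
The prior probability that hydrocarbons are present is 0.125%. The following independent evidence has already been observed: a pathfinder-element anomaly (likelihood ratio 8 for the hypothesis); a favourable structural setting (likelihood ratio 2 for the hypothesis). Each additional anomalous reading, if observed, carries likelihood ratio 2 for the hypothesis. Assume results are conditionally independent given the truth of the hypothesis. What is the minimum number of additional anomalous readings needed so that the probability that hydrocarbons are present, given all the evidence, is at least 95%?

10

Prior odds = 0.00125/0.99875 = 1/799.
Combined Bayes factor of the evidence already in hand = 8 × 2 = 16.
Odds after that evidence = (1/799) × 16 = 16/799.
Target odds = 0.95/0.05 = 19.
Need 2ⁿ ≥ 19 ÷ (16/799) = 948.8125.
2⁹ = 512 falls short of 948.8125 but 2¹⁰ = 1024 reaches it, so n = 10.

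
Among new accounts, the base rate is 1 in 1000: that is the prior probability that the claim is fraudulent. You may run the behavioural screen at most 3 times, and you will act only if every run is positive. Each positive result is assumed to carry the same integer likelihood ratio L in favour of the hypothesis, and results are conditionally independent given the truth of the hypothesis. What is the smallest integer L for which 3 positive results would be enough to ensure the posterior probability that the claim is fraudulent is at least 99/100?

47

Prior odds = 0.001/0.999 = 1/999.
Target odds = 0.99/0.01 = 99.
Need L³ ≥ 99 ÷ (1/999) = 98901.
46³ = 97336 < 98901 ≤ 103823 = 47³, so L = 47.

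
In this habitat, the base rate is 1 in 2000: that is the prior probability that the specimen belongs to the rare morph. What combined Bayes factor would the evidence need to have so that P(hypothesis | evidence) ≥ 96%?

Prior odds = 0.0005/0.9995 = 1/1999.
Target odds = 0.96/0.04 = 24.
Required Bayes factor = 24 ÷ (1/1999) = 47976.

47976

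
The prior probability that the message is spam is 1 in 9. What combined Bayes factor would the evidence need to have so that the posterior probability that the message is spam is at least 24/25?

192

Prior odds = (1/9)/(8/9) = 0.125.
Target odds = 0.96/0.04 = 24.
Required Bayes factor = 24 ÷ 0.125 = 192.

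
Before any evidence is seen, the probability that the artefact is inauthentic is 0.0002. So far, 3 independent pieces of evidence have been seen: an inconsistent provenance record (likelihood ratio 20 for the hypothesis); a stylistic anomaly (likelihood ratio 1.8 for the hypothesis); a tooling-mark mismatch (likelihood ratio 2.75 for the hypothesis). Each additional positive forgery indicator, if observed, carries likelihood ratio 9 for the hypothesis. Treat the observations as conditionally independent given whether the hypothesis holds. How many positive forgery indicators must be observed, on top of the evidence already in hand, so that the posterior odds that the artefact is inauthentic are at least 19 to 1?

4

Prior odds = 0.0002/0.9998 = 1/4999.
Combined Bayes factor of the evidence already in hand = 20 × 1.8 × 2.75 = 99.
Odds after that evidence = (1/4999) × 99 = 99/4999.
Target odds = 19.
Need 9ⁿ ≥ 19 ÷ (99/4999) = 94981/99.
9³ = 729 falls short of 94981/99 but 9⁴ = 6561 reaches it, so n = 4.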